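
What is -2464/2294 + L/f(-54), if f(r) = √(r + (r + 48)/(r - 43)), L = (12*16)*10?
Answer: -1232/1147 - 160*I*√31719/109 ≈ -1.0741 - 261.43*I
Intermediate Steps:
L = 1920 (L = 192*10 = 1920)
f(r) = √(r + (48 + r)/(-43 + r))
-2464/2294 + L/f(-54) = -2464/2294 + 1920/(√((48 - 54 - 54*(-43 - 54))/(-43 - 54))) = -2464*1/2294 + 1920/(√((48 - 54 - 54*(-97))/(-97))) = -1232/1147 + 1920/(√(-(48 - 54 + 5238)/97)) = -1232/1147 + 1920/(√(-1/97*5232)) = -1232/1147 + 1920/(√(-5232/97)) = -1232/1147 + 1920/((4*I*√31719/97)) = -1232/1147 + 1920*(-I*√31719/1308) = -1232/1147 - 160*I*√31719/109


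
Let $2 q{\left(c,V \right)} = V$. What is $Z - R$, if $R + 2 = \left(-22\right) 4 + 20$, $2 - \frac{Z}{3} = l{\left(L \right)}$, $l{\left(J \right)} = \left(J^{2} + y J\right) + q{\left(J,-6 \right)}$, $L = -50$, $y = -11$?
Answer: $-9065$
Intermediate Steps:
$q{\left(c,V \right)} = \frac{V}{2}$
$l{\left(J \right)} = -3 + J^{2} - 11 J$ ($l{\left(J \right)} = \left(J^{2} - 11 J\right) + \frac{1}{2} \left(-6\right) = \left(J^{2} - 11 J\right) - 3 = -3 + J^{2} - 11 J$)
$Z = -9135$ ($Z = 6 - 3 \left(-3 + \left(-50\right)^{2} - -550\right) = 6 - 3 \left(-3 + 2500 + 550\right) = 6 - 9141 = -9135$)
$R = -70$ ($R = -2 + \left(\left(-22\right) 4 + 20\right) = -2 + \left(-88 + 20\right) = -2 - 68 = -70$)
$Z - R = -9135 - -70 = -9135 + 70 = -9065$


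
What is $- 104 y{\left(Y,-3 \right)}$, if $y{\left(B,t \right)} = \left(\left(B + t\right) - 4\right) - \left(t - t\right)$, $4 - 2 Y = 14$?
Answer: $1248$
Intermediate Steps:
$Y = -5$ ($Y = 2 - 7 = -5$)
$y{\left(B,t \right)} = -4 + B + t$ ($y{\left(B,t \right)} = \left(-4 + B + t\right) - 0 = \left(-4 + B + t\right) + 0 = -4 + B + t$)
$- 104 y{\left(Y,-3 \right)} = - 104 \left(-4 - 5 - 3\right) = \left(-104\right) \left(-12\right) = 1248$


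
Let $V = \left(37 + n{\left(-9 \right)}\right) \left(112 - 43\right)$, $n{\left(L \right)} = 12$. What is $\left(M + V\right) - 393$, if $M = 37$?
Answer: $3025$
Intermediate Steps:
$V = 3381$ ($V = \left(37 + 12\right) \left(112 - 43\right) = 49 \cdot 69 = 3381$)
$\left(M + V\right) - 393 = \left(37 + 3381\right) - 393 = 3418 - 393 = 3025$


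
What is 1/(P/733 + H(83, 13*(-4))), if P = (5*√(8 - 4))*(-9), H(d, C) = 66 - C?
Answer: 733/86404 ≈ 0.0084834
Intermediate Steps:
P = -90 (P = (5*√4)*(-9) = (5*2)*(-9) = 10*(-9) = -90)
1/(P/733 + H(83, 13*(-4))) = 1/(-90/733 + (66 - 13*(-4))) = 1/(-90*1/733 + (66 - 1*(-52))) = 1/(-90/733 + (66 + 52)) = 1/(-90/733 + 118) = 1/(86404/733) = 733/86404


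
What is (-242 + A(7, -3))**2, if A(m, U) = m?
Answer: 55225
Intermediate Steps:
(-242 + A(7, -3))**2 = (-242 + 7)**2 = (-235)**2 = 55225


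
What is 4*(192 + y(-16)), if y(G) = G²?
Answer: 1792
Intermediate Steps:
4*(192 + y(-16)) = 4*(192 + (-16)²) = 4*(192 + 256) = 4*448 = 1792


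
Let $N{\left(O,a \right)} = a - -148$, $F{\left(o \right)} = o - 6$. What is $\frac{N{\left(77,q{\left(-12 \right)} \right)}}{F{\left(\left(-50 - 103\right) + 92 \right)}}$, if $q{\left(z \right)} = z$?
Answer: $- \frac{136}{67} \approx -2.0299$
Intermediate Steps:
$F{\left(o \right)} = -6 + o$
$N{\left(O,a \right)} = 148 + a$ ($N{\left(O,a \right)} = a + 148 = 148 + a$)
$\frac{N{\left(77,q{\left(-12 \right)} \right)}}{F{\left(\left(-50 - 103\right) + 92 \right)}} = \frac{148 - 12}{-6 + \left(\left(-50 - 103\right) + 92\right)} = \frac{136}{-6 + \left(-153 + 92\right)} = \frac{136}{-6 - 61} = \frac{136}{-67} = 136 \left(- \frac{1}{67}\right) = - \frac{136}{67}$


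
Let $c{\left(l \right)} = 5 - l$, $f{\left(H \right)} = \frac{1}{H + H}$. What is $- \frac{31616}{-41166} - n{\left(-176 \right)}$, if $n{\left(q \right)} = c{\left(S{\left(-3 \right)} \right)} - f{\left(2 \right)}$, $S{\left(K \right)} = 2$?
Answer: $- \frac{163181}{82332} \approx -1.982$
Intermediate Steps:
$f{\left(H \right)} = \frac{1}{2 H}$
$n{\left(q \right)} = \frac{11}{4}$ ($n{\left(q \right)} = \left(5 - 2\right) - \frac{1}{2 \cdot 2} = \left(5 - 2\right) - \frac{1}{2} \cdot \frac{1}{2} = 3 - \frac{1}{4} = \frac{11}{4}$)
$- \frac{31616}{-41166} - n{\left(-176 \right)} = - \frac{31616}{-41166} - \frac{11}{4} = \left(-31616\right) \left(- \frac{1}{41166}\right) - \frac{11}{4} = \frac{15808}{20583} - \frac{11}{4} = - \frac{163181}{82332}$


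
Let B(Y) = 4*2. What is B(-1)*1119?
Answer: 8952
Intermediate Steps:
B(Y) = 8
B(-1)*1119 = 8*1119 = 8952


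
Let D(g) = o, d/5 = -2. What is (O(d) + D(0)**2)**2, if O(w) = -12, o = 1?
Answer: 121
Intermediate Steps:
d = -10 (d = 5*(-2) = -10)
D(g) = 1
(O(d) + D(0)**2)**2 = (-12 + 1**2)**2 = (-12 + 1)**2 = (-11)**2 = 121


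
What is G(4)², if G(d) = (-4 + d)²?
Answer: 0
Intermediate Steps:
G(4)² = ((-4 + 4)²)² = (0²)² = 0² = 0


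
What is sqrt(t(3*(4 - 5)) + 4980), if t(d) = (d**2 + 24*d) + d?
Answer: 3*sqrt(546) ≈ 70.100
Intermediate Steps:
t(d) = d**2 + 25*d
sqrt(t(3*(4 - 5)) + 4980) = sqrt((3*(4 - 5))*(25 + 3*(4 - 5)) + 4980) = sqrt((3*(-1))*(25 + 3*(-1)) + 4980) = sqrt(-3*(25 - 3) + 4980) = sqrt(-3*22 + 4980) = sqrt(-66 + 4980) = sqrt(4914) = 3*sqrt(546)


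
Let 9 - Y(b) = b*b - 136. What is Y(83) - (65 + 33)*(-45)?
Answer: -2334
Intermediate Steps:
Y(b) = 145 - b² (Y(b) = 9 - (b*b - 136) = 9 - (b² - 136) = 9 - (-136 + b²) = 9 + (136 - b²) = 145 - b²)
Y(83) - (65 + 33)*(-45) = (145 - 1*83²) - (65 + 33)*(-45) = (145 - 1*6889) - 98*(-45) = (145 - 6889) - 1*(-4410) = -6744 + 4410 = -2334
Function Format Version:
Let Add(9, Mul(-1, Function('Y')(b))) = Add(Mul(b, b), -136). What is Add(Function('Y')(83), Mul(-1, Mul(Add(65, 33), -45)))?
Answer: -2334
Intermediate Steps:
Function('Y')(b) = Add(145, Mul(-1, Pow(b, 2))) (Function('Y')(b) = Add(9, Mul(-1, Add(Mul(b, b), -136))) = Add(9, Mul(-1, Add(Pow(b, 2), -136))) = Add(9, Mul(-1, Add(-136, Pow(b, 2)))) = Add(9, Add(136, Mul(-1, Pow(b, 2)))) = Add(145, Mul(-1, Pow(b, 2))))
Add(Function('Y')(83), Mul(-1, Mul(Add(65, 33), -45))) = Add(Add(145, Mul(-1, Pow(83, 2))), Mul(-1, Mul(Add(65, 33), -45))) = Add(Add(145, Mul(-1, 6889)), Mul(-1, Mul(98, -45))) = Add(Add(145, -6889), Mul(-1, -4410)) = Add(-6744, 4410) = -2334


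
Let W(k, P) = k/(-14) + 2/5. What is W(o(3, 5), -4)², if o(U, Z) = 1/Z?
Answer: 729/4900 ≈ 0.14878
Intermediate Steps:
W(k, P) = ⅖ - k/14 (W(k, P) = k*(-1/14) + 2*(⅕) = -k/14 + ⅖ = ⅖ - k/14)
W(o(3, 5), -4)² = (⅖ - 1/14/5)² = (⅖ - 1/14*⅕)² = (⅖ - 1/70)² = (27/70)² = 729/4900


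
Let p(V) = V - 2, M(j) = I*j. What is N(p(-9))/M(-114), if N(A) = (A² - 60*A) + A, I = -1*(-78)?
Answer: -385/4446 ≈ -0.086595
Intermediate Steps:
I = 78
M(j) = 78*j
p(V) = -2 + V
N(A) = A² - 59*A
N(p(-9))/M(-114) = ((-2 - 9)*(-59 + (-2 - 9)))/((78*(-114))) = -11*(-59 - 11)/(-8892) = -11*(-70)*(-1/8892) = 770*(-1/8892) = -385/4446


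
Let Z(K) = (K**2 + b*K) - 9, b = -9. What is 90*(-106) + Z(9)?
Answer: -9549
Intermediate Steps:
Z(K) = -9 + K**2 - 9*K (Z(K) = (K**2 - 9*K) - 9 = -9 + K**2 - 9*K)
90*(-106) + Z(9) = 90*(-106) + (-9 + 9**2 - 9*9) = -9540 + (-9 + 81 - 81) = -9540 - 9 = -9549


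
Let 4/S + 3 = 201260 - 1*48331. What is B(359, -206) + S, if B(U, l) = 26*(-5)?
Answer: -9940188/76463 ≈ -130.00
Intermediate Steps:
B(U, l) = -130
S = 2/76463 (S = 4/(-3 + (201260 - 1*48331)) = 4/(-3 + (201260 - 48331)) = 4/(-3 + 152929) = 4/152926 = 4*(1/152926) = 2/76463 ≈ 2.6156e-5)
B(359, -206) + S = -130 + 2/76463 = -9940188/76463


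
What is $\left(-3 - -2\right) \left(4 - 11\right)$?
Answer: $7$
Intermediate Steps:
$\left(-3 - -2\right) \left(4 - 11\right) = \left(-3 + 2\right) \left(-7\right) = \left(-1\right) \left(-7\right) = 7$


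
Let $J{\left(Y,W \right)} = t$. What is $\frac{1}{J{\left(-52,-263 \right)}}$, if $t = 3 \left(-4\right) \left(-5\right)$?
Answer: $\frac{1}{60} \approx 0.016667$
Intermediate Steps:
$t = 60$ ($t = \left(-12\right) \left(-5\right) = 60$)
$J{\left(Y,W \right)} = 60$
$\frac{1}{J{\left(-52,-263 \right)}} = \frac{1}{60}$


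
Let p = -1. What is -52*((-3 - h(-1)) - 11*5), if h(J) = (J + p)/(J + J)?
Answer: 3068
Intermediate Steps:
h(J) = (-1 + J)/(2*J) (h(J) = (J - 1)/(J + J) = (-1 + J)/((2*J)) = (-1 + J)*(1/(2*J)) = (-1 + J)/(2*J))
-52*((-3 - h(-1)) - 11*5) = -52*((-3 - (-1 - 1)/(2*(-1))) - 11*5) = -52*((-3 - (-1)*(-2)/2) - 55) = -52*((-3 - 1*1) - 55) = -52*((-3 - 1) - 55) = -52*(-4 - 55) = -52*(-59) = 3068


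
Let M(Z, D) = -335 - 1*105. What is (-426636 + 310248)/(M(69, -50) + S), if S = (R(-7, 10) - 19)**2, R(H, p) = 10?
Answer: 116388/359 ≈ 324.20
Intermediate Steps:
M(Z, D) = -440 (M(Z, D) = -335 - 105 = -440)
S = 81 (S = (10 - 19)**2 = (-9)**2 = 81)
(-426636 + 310248)/(M(69, -50) + S) = (-426636 + 310248)/(-440 + 81) = -116388/(-359) = -116388*(-1/359) = 116388/359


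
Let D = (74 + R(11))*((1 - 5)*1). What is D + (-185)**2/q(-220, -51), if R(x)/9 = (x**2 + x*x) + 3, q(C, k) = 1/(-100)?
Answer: -3431616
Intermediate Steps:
q(C, k) = -1/100
R(x) = 27 + 18*x**2 (R(x) = 9*((x**2 + x*x) + 3) = 9*((x**2 + x**2) + 3) = 9*(2*x**2 + 3) = 9*(3 + 2*x**2) = 27 + 18*x**2)
D = -9116 (D = (74 + (27 + 18*11**2))*((1 - 5)*1) = (74 + (27 + 18*121))*(-4*1) = (74 + (27 + 2178))*(-4) = (74 + 2205)*(-4) = 2279*(-4) = -9116)
D + (-185)**2/q(-220, -51) = -9116 + (-185)**2/(-1/100) = -9116 + 34225*(-100) = -9116 - 3422500 = -3431616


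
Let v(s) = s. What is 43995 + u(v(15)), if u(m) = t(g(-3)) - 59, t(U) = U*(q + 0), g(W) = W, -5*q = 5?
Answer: 43939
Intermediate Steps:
q = -1 (q = -⅕*5 = -1)
t(U) = -U (t(U) = U*(-1 + 0) = U*(-1) = -U)
u(m) = -56 (u(m) = -1*(-3) - 59 = 3 - 59 = -56)
43995 + u(v(15)) = 43995 - 56 = 43939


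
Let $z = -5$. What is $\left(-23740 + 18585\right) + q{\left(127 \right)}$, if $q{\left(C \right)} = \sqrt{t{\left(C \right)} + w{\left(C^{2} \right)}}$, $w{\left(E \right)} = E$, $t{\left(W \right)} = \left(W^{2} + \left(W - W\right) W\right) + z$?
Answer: $-5155 + \sqrt{32253} \approx -4975.4$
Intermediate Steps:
$t{\left(W \right)} = -5 + W^{2}$ ($t{\left(W \right)} = \left(W^{2} + \left(W - W\right) W\right) - 5 = \left(W^{2} + 0 W\right) - 5 = \left(W^{2} + 0\right) - 5 = W^{2} - 5 = -5 + W^{2}$)
$q{\left(C \right)} = \sqrt{-5 + 2 C^{2}}$ ($q{\left(C \right)} = \sqrt{\left(-5 + C^{2}\right) + C^{2}} = \sqrt{-5 + 2 C^{2}}$)
$\left(-23740 + 18585\right) + q{\left(127 \right)} = \left(-23740 + 18585\right) + \sqrt{-5 + 2 \cdot 127^{2}} = -5155 + \sqrt{-5 + 2 \cdot 16129} = -5155 + \sqrt{-5 + 32258} = -5155 + \sqrt{32253}$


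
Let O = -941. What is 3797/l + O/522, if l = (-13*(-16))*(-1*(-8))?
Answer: 208105/434304 ≈ 0.47917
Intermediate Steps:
l = 1664 (l = 208*8 = 1664)
3797/l + O/522 = 3797/1664 - 941/522 = 208105/434304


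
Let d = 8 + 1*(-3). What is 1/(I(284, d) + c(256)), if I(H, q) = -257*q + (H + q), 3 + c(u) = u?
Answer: -1/743 ≈ -0.0013459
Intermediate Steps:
c(u) = -3 + u
d = 5 (d = 8 - 3 = 5)
I(H, q) = H - 256*q
1/(I(284, d) + c(256)) = 1/((284 - 256*5) + (-3 + 256)) = 1/((284 - 1280) + 253) = 1/(-996 + 253) = 1/(-743) = -1/743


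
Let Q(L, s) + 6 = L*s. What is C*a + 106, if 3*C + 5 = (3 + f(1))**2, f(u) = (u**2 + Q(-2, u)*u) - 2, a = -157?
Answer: -4549/3 ≈ -1516.3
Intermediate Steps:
Q(L, s) = -6 + L*s
f(u) = -2 + u**2 + u*(-6 - 2*u) (f(u) = (u**2 + (-6 - 2*u)*u) - 2 = (u**2 + u*(-6 - 2*u)) - 2 = -2 + u**2 + u*(-6 - 2*u))
C = 31/3 (C = -5/3 + (3 + (-2 - 1*1**2 - 6*1))**2/3 = -5/3 + (3 + (-2 - 1*1 - 6))**2/3 = -5/3 + (3 + (-2 - 1 - 6))**2/3 = -5/3 + (3 - 9)**2/3 = -5/3 + (1/3)*(-6)**2 = -5/3 + (1/3)*36 = -5/3 + 12 = 31/3 ≈ 10.333)
C*a + 106 = (31/3)*(-157) + 106 = -4867/3 + 106 = -4549/3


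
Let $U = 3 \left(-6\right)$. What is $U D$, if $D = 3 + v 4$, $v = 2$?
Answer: $-198$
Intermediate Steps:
$U = -18$
$D = 11$ ($D = 3 + 2 \cdot 4 = 3 + 8 = 11$)
$U D = \left(-18\right) 11 = -198$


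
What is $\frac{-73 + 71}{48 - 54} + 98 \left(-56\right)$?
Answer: $- \frac{16463}{3} \approx -5487.7$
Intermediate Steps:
$\frac{-73 + 71}{48 - 54} + 98 \left(-56\right) = - \frac{2}{-6} - 5488 = \left(-2\right) \left(- \frac{1}{6}\right) - 5488 = \frac{1}{3} - 5488 = - \frac{16463}{3}$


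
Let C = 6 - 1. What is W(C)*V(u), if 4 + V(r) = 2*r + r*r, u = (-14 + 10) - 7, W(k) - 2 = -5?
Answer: -285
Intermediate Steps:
C = 5
W(k) = -3 (W(k) = 2 - 5 = -3)
u = -11 (u = -4 - 7 = -11)
V(r) = -4 + r**2 + 2*r (V(r) = -4 + (2*r + r*r) = -4 + (2*r + r**2) = -4 + (r**2 + 2*r) = -4 + r**2 + 2*r)
W(C)*V(u) = -3*(-4 + (-11)**2 + 2*(-11)) = -3*(-4 + 121 - 22) = -3*95 = -285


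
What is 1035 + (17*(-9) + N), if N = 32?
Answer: 914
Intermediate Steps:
1035 + (17*(-9) + N) = 1035 + (17*(-9) + 32) = 1035 + (-153 + 32) = 1035 - 121 = 914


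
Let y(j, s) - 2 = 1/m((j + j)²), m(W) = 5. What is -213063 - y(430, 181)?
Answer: -1065326/5 ≈ -2.1307e+5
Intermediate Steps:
y(j, s) = 11/5 (y(j, s) = 2 + 1/5 = 2 + ⅕ = 11/5)
-213063 - y(430, 181) = -213063 - 1*11/5 = -213063 - 11/5 = -1065326/5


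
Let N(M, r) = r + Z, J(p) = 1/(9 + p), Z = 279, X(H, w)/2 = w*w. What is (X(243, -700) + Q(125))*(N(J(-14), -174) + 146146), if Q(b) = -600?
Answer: 143238229400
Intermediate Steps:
X(H, w) = 2*w² (X(H, w) = 2*(w*w) = 2*w²)
N(M, r) = 279 + r (N(M, r) = r + 279 = 279 + r)
(X(243, -700) + Q(125))*(N(J(-14), -174) + 146146) = (2*(-700)² - 600)*((279 - 174) + 146146) = (2*490000 - 600)*(105 + 146146) = (980000 - 600)*146251 = 979400*146251 = 143238229400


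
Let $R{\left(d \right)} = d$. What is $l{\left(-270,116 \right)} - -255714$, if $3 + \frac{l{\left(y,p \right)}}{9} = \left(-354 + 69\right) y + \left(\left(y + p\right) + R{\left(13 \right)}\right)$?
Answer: $946968$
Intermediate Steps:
$l{\left(y,p \right)} = 90 - 2556 y + 9 p$ ($l{\left(y,p \right)} = -27 + 9 \left(\left(-354 + 69\right) y + \left(\left(y + p\right) + 13\right)\right) = -27 + 9 \left(- 285 y + \left(\left(p + y\right) + 13\right)\right) = -27 + 9 \left(- 285 y + \left(13 + p + y\right)\right) = -27 + 9 \left(13 + p - 284 y\right) = -27 + \left(117 - 2556 y + 9 p\right) = 90 - 2556 y + 9 p$)
$l{\left(-270,116 \right)} - -255714 = \left(90 - -690120 + 9 \cdot 116\right) - -255714 = \left(90 + 690120 + 1044\right) + 255714 = 691254 + 255714 = 946968$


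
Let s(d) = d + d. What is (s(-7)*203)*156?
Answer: -443352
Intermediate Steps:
s(d) = 2*d
(s(-7)*203)*156 = ((2*(-7))*203)*156 = -14*203*156 = -2842*156 = -443352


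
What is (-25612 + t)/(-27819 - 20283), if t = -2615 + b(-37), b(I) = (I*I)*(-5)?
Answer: 17536/24051 ≈ 0.72912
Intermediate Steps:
b(I) = -5*I² (b(I) = I²*(-5) = -5*I²)
t = -9460 (t = -2615 - 5*(-37)² = -2615 - 5*1369 = -2615 - 6845 = -9460)
(-25612 + t)/(-27819 - 20283) = (-25612 - 9460)/(-27819 - 20283) = -35072/(-48102) = -35072*(-1/48102) = 17536/24051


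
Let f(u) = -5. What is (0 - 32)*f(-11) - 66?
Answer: 94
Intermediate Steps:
(0 - 32)*f(-11) - 66 = (0 - 32)*(-5) - 66 = -32*(-5) - 66 = 160 - 66 = 94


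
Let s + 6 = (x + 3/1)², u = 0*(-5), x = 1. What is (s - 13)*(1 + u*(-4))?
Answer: -3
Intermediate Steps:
u = 0
s = 10 (s = -6 + (1 + 3/1)² = -6 + (1 + 3*1)² = -6 + (1 + 3)² = -6 + 4² = -6 + 16 = 10)
(s - 13)*(1 + u*(-4)) = (10 - 13)*(1 + 0*(-4)) = -3*(1 + 0) = -3*1 = -3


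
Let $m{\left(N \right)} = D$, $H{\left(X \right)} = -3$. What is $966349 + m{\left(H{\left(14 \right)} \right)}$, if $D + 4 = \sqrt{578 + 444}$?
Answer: $966345 + \sqrt{1022} \approx 9.6638 \cdot 10^{5}$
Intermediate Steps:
$D = -4 + \sqrt{1022}$ ($D = -4 + \sqrt{578 + 444} = -4 + \sqrt{1022} \approx 27.969$)
$m{\left(N \right)} = -4 + \sqrt{1022}$
$966349 + m{\left(H{\left(14 \right)} \right)} = 966349 - \left(4 - \sqrt{1022}\right) = 966345 + \sqrt{1022}$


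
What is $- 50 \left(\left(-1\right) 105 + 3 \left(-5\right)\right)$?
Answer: $6000$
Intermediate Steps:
$- 50 \left(\left(-1\right) 105 + 3 \left(-5\right)\right) = - 50 \left(-105 - 15\right) = \left(-50\right) \left(-120\right) = 6000$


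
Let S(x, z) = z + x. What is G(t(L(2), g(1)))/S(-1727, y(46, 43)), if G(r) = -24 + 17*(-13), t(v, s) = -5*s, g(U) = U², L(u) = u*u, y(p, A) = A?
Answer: 245/1684 ≈ 0.14549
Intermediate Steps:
L(u) = u²
S(x, z) = x + z
G(r) = -245 (G(r) = -24 - 221 = -245)
G(t(L(2), g(1)))/S(-1727, y(46, 43)) = -245/(-1727 + 43) = -245/(-1684) = -245*(-1/1684) = 245/1684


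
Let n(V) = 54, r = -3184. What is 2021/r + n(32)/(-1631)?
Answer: -3468187/5193104 ≈ -0.66784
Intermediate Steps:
2021/r + n(32)/(-1631) = 2021/(-3184) + 54/(-1631) = 2021*(-1/3184) + 54*(-1/1631) = -2021/3184 - 54/1631 = -3468187/5193104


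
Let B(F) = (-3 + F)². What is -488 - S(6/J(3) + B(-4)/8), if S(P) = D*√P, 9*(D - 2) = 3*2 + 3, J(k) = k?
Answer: -488 - 3*√130/4 ≈ -496.55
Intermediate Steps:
D = 3 (D = 2 + (3*2 + 3)/9 = 2 + (6 + 3)/9 = 2 + (⅑)*9 = 2 + 1 = 3)
S(P) = 3*√P
-488 - S(6/J(3) + B(-4)/8) = -488 - 3*√(6/3 + (-3 - 4)²/8) = -488 - 3*√(6*(⅓) + (-7)²*(⅛)) = -488 - 3*√(2 + 49*(⅛)) = -488 - 3*√(2 + 49/8) = -488 - 3*√(65/8) = -488 - 3*√130/4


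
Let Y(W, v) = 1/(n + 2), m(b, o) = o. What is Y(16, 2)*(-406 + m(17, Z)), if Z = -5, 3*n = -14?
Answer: 1233/8 ≈ 154.13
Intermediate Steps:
n = -14/3 (n = (⅓)*(-14) = -14/3 ≈ -4.6667)
Y(W, v) = -3/8 (Y(W, v) = 1/(-14/3 + 2) = 1/(-8/3) = -3/8)
Y(16, 2)*(-406 + m(17, Z)) = -3*(-406 - 5)/8 = -3/8*(-411) = 1233/8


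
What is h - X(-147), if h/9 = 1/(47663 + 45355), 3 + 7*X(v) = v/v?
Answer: 62033/217042 ≈ 0.28581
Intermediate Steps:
X(v) = -2/7 (X(v) = -3/7 + (v/v)/7 = -3/7 + (1/7)*1 = -3/7 + 1/7 = -2/7)
h = 3/31006 (h = 9/(47663 + 45355) = 9/93018 = 9*(1/93018) = 3/31006 ≈ 9.6755e-5)
h - X(-147) = 3/31006 - 1*(-2/7) = 3/31006 + 2/7 = 62033/217042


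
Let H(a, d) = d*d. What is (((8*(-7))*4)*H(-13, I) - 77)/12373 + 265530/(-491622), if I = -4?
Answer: -847538472/1013806501 ≈ -0.83600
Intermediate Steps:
H(a, d) = d²
(((8*(-7))*4)*H(-13, I) - 77)/12373 + 265530/(-491622) = (((8*(-7))*4)*(-4)² - 77)/12373 + 265530/(-491622) = (-56*4*16 - 77)*(1/12373) + 265530*(-1/491622) = (-224*16 - 77)*(1/12373) - 44255/81937 = (-3584 - 77)*(1/12373) - 44255/81937 = -3661*1/12373 - 44255/81937 = -3661/12373 - 44255/81937 = -847538472/1013806501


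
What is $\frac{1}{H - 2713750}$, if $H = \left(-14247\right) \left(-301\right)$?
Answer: $\frac{1}{1574597} \approx 6.3508 \cdot 10^{-7}$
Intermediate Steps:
$H = 4288347$
$\frac{1}{H - 2713750} = \frac{1}{4288347 - 2713750} = \frac{1}{1574597}$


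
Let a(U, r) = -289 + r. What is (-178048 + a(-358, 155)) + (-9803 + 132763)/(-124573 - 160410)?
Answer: -1750998754/9827 ≈ -1.7818e+5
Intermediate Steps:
(-178048 + a(-358, 155)) + (-9803 + 132763)/(-124573 - 160410) = (-178048 + (-289 + 155)) + (-9803 + 132763)/(-124573 - 160410) = (-178048 - 134) + 122960/(-284983) = -178182 + 122960*(-1/284983) = -178182 - 4240/9827 = -1750998754/9827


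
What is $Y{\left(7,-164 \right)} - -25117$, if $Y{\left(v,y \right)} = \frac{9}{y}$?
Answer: $\frac{4119179}{164} \approx 25117.0$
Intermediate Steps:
$Y{\left(7,-164 \right)} - -25117 = \frac{9}{-164} - -25117 = 9 \left(- \frac{1}{164}\right) + 25117 = - \frac{9}{164} + 25117 = \frac{4119179}{164}$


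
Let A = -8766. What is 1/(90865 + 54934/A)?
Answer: 4383/398233828 ≈ 1.1006e-5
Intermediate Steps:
1/(90865 + 54934/A) = 1/(90865 + 54934/(-8766)) = 1/(90865 + 54934*(-1/8766)) = 1/(90865 - 27467/4383) = 1/(398233828/4383) = 4383/398233828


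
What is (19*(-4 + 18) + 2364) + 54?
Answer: 2684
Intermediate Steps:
(19*(-4 + 18) + 2364) + 54 = (19*14 + 2364) + 54 = (266 + 2364) + 54 = 2630 + 54 = 2684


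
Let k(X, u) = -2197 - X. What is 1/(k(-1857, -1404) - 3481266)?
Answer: -1/3481606 ≈ -2.8722e-7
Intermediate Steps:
1/(k(-1857, -1404) - 3481266) = 1/((-2197 - 1*(-1857)) - 3481266) = 1/((-2197 + 1857) - 3481266) = 1/(-340 - 3481266) = 1/(-3481606) = -1/3481606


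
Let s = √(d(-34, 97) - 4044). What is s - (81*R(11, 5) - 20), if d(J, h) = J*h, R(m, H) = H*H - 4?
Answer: -1681 + I*√7342 ≈ -1681.0 + 85.685*I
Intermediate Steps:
R(m, H) = -4 + H² (R(m, H) = H² - 4 = -4 + H²)
s = I*√7342 (s = √(-34*97 - 4044) = √(-3298 - 4044) = √(-7342) = I*√7342 ≈ 85.685*I)
s - (81*R(11, 5) - 20) = I*√7342 - (81*(-4 + 5²) - 20) = I*√7342 - (81*(-4 + 25) - 20) = I*√7342 - (81*21 - 20) = I*√7342 - (1701 - 20) = I*√7342 - 1*1681 = I*√7342 - 1681 = -1681 + I*√7342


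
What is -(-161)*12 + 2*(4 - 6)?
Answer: 1928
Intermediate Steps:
-(-161)*12 + 2*(4 - 6) = -23*(-84) + 2*(-2) = 1932 - 4 = 1928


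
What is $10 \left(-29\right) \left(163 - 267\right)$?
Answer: $30160$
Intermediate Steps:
$10 \left(-29\right) \left(163 - 267\right) = \left(-290\right) \left(-104\right) = 30160$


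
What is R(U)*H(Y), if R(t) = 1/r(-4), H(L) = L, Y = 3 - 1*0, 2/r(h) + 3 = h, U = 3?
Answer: -21/2 ≈ -10.500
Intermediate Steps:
r(h) = 2/(-3 + h)
Y = 3 (Y = 3 + 0 = 3)
R(t) = -7/2 (R(t) = 1/(2/(-3 - 4)) = 1/(2/(-7)) = 1/(2*(-⅐)) = 1/(-2/7) = -7/2)
R(U)*H(Y) = -7/2*3 = -21/2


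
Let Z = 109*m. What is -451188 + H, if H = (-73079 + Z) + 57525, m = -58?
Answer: -473064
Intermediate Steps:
Z = -6322 (Z = 109*(-58) = -6322)
H = -21876 (H = (-73079 - 6322) + 57525 = -79401 + 57525 = -21876)
-451188 + H = -451188 - 21876 = -473064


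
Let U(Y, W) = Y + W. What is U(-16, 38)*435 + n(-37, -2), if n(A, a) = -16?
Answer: 9554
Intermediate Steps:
U(Y, W) = W + Y
U(-16, 38)*435 + n(-37, -2) = (38 - 16)*435 - 16 = 22*435 - 16 = 9570 - 16 = 9554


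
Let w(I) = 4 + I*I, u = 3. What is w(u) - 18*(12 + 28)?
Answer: -707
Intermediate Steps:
w(I) = 4 + I**2
w(u) - 18*(12 + 28) = (4 + 3**2) - 18*(12 + 28) = (4 + 9) - 18*40 = 13 - 1*720 = 13 - 720 = -707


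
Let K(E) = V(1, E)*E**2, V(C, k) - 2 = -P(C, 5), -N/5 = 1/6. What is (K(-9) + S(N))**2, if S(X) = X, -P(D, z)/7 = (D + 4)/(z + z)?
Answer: 1779556/9 ≈ 1.9773e+5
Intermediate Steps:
P(D, z) = -7*(4 + D)/(2*z) (P(D, z) = -7*(D + 4)/(z + z) = -7*(4 + D)/(2*z))
N = -5/6 ≈ -0.83333
V(C, k) = 24/5 + 7*C/10 (V(C, k) = 2 - 7*(-4 - C)/(2*5) = 2 - (-14/5 - 7*C/10) = 2 + (14/5 + 7*C/10) = 24/5 + 7*C/10)
K(E) = 11*E**2/2 (K(E) = (24/5 + (7/10)*1)*E**2 = (24/5 + 7/10)*E**2 = 11*E**2/2)
(K(-9) + S(N))**2 = ((11/2)*(-9)**2 - 5/6)**2 = ((11/2)*81 - 5/6)**2 = (891/2 - 5/6)**2 = (1334/3)**2 = 1779556/9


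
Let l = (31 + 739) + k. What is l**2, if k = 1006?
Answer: 3154176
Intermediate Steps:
l = 1776 (l = (31 + 739) + 1006 = 770 + 1006 = 1776)
l**2 = 1776**2 = 3154176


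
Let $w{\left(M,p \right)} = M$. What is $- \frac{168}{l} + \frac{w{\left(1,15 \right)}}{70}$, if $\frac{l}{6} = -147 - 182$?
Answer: $\frac{327}{3290} \approx 0.099392$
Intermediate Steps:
$l = -1974$ ($l = 6 \left(-147 - 182\right) = 6 \left(-329\right) = -1974$)
$- \frac{168}{l} + \frac{w{\left(1,15 \right)}}{70} = - \frac{168}{-1974} + 1 \cdot \frac{1}{70} = \left(-168\right) \left(- \frac{1}{1974}\right) + 1 \cdot \frac{1}{70} = \frac{4}{47} + \frac{1}{70} = \frac{327}{3290}$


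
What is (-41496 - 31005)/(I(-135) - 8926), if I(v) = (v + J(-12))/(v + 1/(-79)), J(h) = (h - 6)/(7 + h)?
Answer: 3866478330/475971677 ≈ 8.1233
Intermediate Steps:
J(h) = (-6 + h)/(7 + h)
I(v) = (18/5 + v)/(-1/79 + v) (I(v) = (v + (-6 - 12)/(7 - 12))/(v + 1/(-79)) = (v - 18/(-5))/(v - 1/79) = (v - ⅕*(-18))/(-1/79 + v) = (v + 18/5)/(-1/79 + v) = (18/5 + v)/(-1/79 + v))
(-41496 - 31005)/(I(-135) - 8926) = (-41496 - 31005)/(79*(18 + 5*(-135))/(5*(-1 + 79*(-135))) - 8926) = -72501/(79*(18 - 675)/(5*(-1 - 10665)) - 8926) = -72501/((79/5)*(-657)/(-10666) - 8926) = -72501/((79/5)*(-1/10666)*(-657) - 8926) = -72501/(51903/53330 - 8926) = -72501/(-475971677/53330) = -72501*(-53330/475971677) = 3866478330/475971677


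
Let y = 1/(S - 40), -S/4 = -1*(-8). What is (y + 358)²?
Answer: 664350625/5184 ≈ 1.2815e+5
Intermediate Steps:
S = -32 (S = -(-4)*(-8) = -4*8 = -32)
y = -1/72 (y = 1/(-32 - 40) = 1/(-72) = -1/72 ≈ -0.013889)
(y + 358)² = (-1/72 + 358)² = (25775/72)² = 664350625/5184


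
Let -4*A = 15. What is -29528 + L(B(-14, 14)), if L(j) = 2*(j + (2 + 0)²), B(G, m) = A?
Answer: -59055/2 ≈ -29528.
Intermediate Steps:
A = -15/4 (A = -¼*15 = -15/4 ≈ -3.7500)
B(G, m) = -15/4
L(j) = 8 + 2*j (L(j) = 2*(j + 2²) = 2*(j + 4) = 2*(4 + j) = 8 + 2*j)
-29528 + L(B(-14, 14)) = -29528 + (8 + 2*(-15/4)) = -29528 + (8 - 15/2) = -29528 + ½ = -59055/2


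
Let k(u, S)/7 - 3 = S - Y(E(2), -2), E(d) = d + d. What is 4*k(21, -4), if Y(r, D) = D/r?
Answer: -14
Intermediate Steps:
E(d) = 2*d
k(u, S) = 49/2 + 7*S (k(u, S) = 21 + 7*(S - (-2)/(2*2)) = 21 + 7*(S - (-2)/4) = 21 + 7*(S - 1*(-½)) = 21 + 7*(S + ½) = 21 + 7*(½ + S) = 21 + (7/2 + 7*S) = 49/2 + 7*S)
4*k(21, -4) = 4*(49/2 + 7*(-4)) = 4*(49/2 - 28) = 4*(-7/2) = -14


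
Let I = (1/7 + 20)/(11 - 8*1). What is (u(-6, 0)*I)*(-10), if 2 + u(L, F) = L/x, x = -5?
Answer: 376/7 ≈ 53.714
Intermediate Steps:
u(L, F) = -2 - L/5 (u(L, F) = -2 + L/(-5) = -2 + L*(-1/5) = -2 - L/5)
I = 47/7 (I = (1/7 + 20)/(11 - 8) = (141/7)/3 = (141/7)*(1/3) = 47/7 ≈ 6.7143)
(u(-6, 0)*I)*(-10) = ((-2 - 1/5*(-6))*(47/7))*(-10) = ((-2 + 6/5)*(47/7))*(-10) = -4/5*47/7*(-10) = -188/35*(-10) = 376/7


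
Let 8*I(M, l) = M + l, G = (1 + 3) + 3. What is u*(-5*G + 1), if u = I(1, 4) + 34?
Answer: -4709/4 ≈ -1177.3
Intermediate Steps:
G = 7 (G = 4 + 3 = 7)
I(M, l) = M/8 + l/8 (I(M, l) = (M + l)/8 = M/8 + l/8)
u = 277/8 (u = ((⅛)*1 + (⅛)*4) + 34 = (⅛ + ½) + 34 = 5/8 + 34 = 277/8 ≈ 34.625)
u*(-5*G + 1) = 277*(-5*7 + 1)/8 = 277*(-35 + 1)/8 = (277/8)*(-34) = -4709/4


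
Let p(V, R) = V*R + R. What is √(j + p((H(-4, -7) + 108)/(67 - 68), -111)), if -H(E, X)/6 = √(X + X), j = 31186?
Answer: √(43063 - 666*I*√14) ≈ 207.6 - 6.0017*I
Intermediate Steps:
H(E, X) = -6*√2*√X (H(E, X) = -6*√(X + X) = -6*√2*√X)
p(V, R) = R + R*V (p(V, R) = R*V + R = R + R*V)
√(j + p((H(-4, -7) + 108)/(67 - 68), -111)) = √(31186 - 111*(1 + (-6*√2*√(-7) + 108)/(67 - 68))) = √(31186 - 111*(1 + (-6*√2*I*√7 + 108)/(-1))) = √(31186 - 111*(1 + (-6*I*√14 + 108)*(-1))) = √(31186 - 111*(1 + (108 - 6*I*√14)*(-1))) = √(31186 - 111*(1 + (-108 + 6*I*√14))) = √(31186 - 111*(-107 + 6*I*√14)) = √(31186 + (11877 - 666*I*√14)) = √(43063 - 666*I*√14)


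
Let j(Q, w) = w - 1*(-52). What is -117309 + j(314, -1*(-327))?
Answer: -116930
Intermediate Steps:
j(Q, w) = 52 + w (j(Q, w) = w + 52 = 52 + w)
-117309 + j(314, -1*(-327)) = -117309 + (52 - 1*(-327)) = -117309 + (52 + 327) = -117309 + 379 = -116930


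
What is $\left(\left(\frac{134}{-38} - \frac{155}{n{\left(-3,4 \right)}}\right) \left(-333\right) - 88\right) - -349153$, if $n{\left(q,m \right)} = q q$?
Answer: $\frac{6763511}{19} \approx 3.5597 \cdot 10^{5}$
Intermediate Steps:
$n{\left(q,m \right)} = q^{2}$
$\left(\left(\frac{134}{-38} - \frac{155}{n{\left(-3,4 \right)}}\right) \left(-333\right) - 88\right) - -349153 = \left(\left(\frac{134}{-38} - \frac{155}{\left(-3\right)^{2}}\right) \left(-333\right) - 88\right) - -349153 = \left(\left(134 \left(- \frac{1}{38}\right) - \frac{155}{9}\right) \left(-333\right) - 88\right) + 349153 = \left(\left(- \frac{67}{19} - \frac{155}{9}\right) \left(-333\right) - 88\right) + 349153 = \left(\left(- \frac{3548}{171}\right) \left(-333\right) - 88\right) + 349153 = \left(\frac{131276}{19} - 88\right) + 349153 = \frac{129604}{19} + 349153 = \frac{6763511}{19}$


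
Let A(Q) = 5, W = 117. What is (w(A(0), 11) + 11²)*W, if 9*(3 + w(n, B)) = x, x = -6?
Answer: 13728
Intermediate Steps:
w(n, B) = -11/3 (w(n, B) = -3 + (⅑)*(-6) = -3 - ⅔ = -11/3)
(w(A(0), 11) + 11²)*W = (-11/3 + 11²)*117 = (-11/3 + 121)*117 = (352/3)*117 = 13728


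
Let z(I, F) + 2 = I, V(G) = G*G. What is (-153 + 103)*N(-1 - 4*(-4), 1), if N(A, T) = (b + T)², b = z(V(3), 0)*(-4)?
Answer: -36450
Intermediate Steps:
V(G) = G²
z(I, F) = -2 + I
b = -28 (b = (-2 + 3²)*(-4) = (-2 + 9)*(-4) = 7*(-4) = -28)
N(A, T) = (-28 + T)²
(-153 + 103)*N(-1 - 4*(-4), 1) = (-153 + 103)*(-28 + 1)² = -50*(-27)² = -50*729 = -36450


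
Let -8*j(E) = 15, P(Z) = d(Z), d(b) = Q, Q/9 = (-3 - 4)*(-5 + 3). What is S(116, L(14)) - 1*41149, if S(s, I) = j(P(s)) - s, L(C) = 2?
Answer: -330135/8 ≈ -41267.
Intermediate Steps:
Q = 126 (Q = 9*((-3 - 4)*(-5 + 3)) = 9*(-7*(-2)) = 9*14 = 126)
d(b) = 126
P(Z) = 126
j(E) = -15/8 (j(E) = -⅛*15 = -15/8)
S(s, I) = -15/8 - s
S(116, L(14)) - 1*41149 = (-15/8 - 1*116) - 1*41149 = (-15/8 - 116) - 41149 = -943/8 - 41149 = -330135/8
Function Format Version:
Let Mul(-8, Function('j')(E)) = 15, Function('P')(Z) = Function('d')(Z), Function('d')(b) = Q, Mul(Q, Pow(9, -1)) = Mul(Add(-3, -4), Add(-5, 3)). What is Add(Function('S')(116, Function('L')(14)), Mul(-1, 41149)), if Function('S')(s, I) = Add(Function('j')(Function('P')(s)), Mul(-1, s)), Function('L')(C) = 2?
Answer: Rational(-330135, 8) ≈ -41267.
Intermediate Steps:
Q = 126 (Q = Mul(9, Mul(Add(-3, -4), Add(-5, 3))) = Mul(9, Mul(-7, -2)) = Mul(9, 14) = 126)
Function('d')(b) = 126
Function('P')(Z) = 126
Function('j')(E) = Rational(-15, 8) (Function('j')(E) = Mul(Rational(-1, 8), 15) = Rational(-15, 8))
Function('S')(s, I) = Add(Rational(-15, 8), Mul(-1, s))
Add(Function('S')(116, Function('L')(14)), Mul(-1, 41149)) = Add(Add(Rational(-15, 8), Mul(-1, 116)), Mul(-1, 41149)) = Add(Add(Rational(-15, 8), -116), -41149) = Add(Rational(-943, 8), -41149) = Rational(-330135, 8)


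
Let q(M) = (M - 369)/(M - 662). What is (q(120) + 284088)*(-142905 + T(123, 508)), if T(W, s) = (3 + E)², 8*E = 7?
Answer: -1408103704011255/34688 ≈ -4.0593e+10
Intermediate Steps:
E = 7/8 (E = (⅛)*7 = 7/8 ≈ 0.87500)
q(M) = (-369 + M)/(-662 + M)
T(W, s) = 961/64 (T(W, s) = (3 + 7/8)² = (31/8)² = 961/64)
(q(120) + 284088)*(-142905 + T(123, 508)) = ((-369 + 120)/(-662 + 120) + 284088)*(-142905 + 961/64) = (-249/(-542) + 284088)*(-9144959/64) = (-1/542*(-249) + 284088)*(-9144959/64) = (249/542 + 284088)*(-9144959/64) = (153975945/542)*(-9144959/64) = -1408103704011255/34688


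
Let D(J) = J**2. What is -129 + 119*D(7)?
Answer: 5702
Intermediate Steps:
-129 + 119*D(7) = -129 + 119*7**2 = -129 + 119*49 = -129 + 5831 = 5702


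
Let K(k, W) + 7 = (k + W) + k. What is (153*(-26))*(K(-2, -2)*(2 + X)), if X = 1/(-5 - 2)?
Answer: 672282/7 ≈ 96040.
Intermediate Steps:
K(k, W) = -7 + W + 2*k (K(k, W) = -7 + ((k + W) + k) = -7 + ((W + k) + k) = -7 + (W + 2*k) = -7 + W + 2*k)
X = -⅐ (X = 1/(-7) = -⅐ ≈ -0.14286)
(153*(-26))*(K(-2, -2)*(2 + X)) = (153*(-26))*((-7 - 2 + 2*(-2))*(2 - ⅐)) = -3978*(-7 - 2 - 4)*13/7 = -(-51714)*13/7 = -3978*(-169/7) = 672282/7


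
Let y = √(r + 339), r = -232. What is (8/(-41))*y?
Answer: -8*√107/41 ≈ -2.0184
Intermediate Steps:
y = √107 (y = √(-232 + 339) = √107 ≈ 10.344)
(8/(-41))*y = (8/(-41))*√107 = (8*(-1/41))*√107 = -8*√107/41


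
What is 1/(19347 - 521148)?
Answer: -1/501801 ≈ -1.9928e-6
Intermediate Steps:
1/(19347 - 521148) = 1/(-501801) = -1/501801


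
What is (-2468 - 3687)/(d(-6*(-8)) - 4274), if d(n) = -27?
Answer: 6155/4301 ≈ 1.4311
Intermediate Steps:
(-2468 - 3687)/(d(-6*(-8)) - 4274) = (-2468 - 3687)/(-27 - 4274) = -6155/(-4301) = -6155*(-1/4301) = 6155/4301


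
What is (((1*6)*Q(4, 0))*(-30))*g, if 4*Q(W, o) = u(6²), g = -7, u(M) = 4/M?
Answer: 35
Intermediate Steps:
Q(W, o) = 1/36 (Q(W, o) = (4/(6²))/4 = (4/36)/4 = (4*(1/36))/4 = (¼)*(⅑) = 1/36)
(((1*6)*Q(4, 0))*(-30))*g = (((1*6)*(1/36))*(-30))*(-7) = ((6*(1/36))*(-30))*(-7) = ((⅙)*(-30))*(-7) = -5*(-7) = 35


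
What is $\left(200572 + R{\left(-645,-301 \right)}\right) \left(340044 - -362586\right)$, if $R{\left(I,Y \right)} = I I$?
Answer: $433239550110$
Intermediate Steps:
$R{\left(I,Y \right)} = I^{2}$
$\left(200572 + R{\left(-645,-301 \right)}\right) \left(340044 - -362586\right) = \left(200572 + \left(-645\right)^{2}\right) \left(340044 - -362586\right) = \left(200572 + 416025\right) \left(340044 + 362586\right) = 616597 \cdot 702630 = 433239550110$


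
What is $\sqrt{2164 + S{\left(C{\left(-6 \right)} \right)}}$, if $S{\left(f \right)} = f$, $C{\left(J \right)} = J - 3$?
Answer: $\sqrt{2155} \approx 46.422$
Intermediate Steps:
$C{\left(J \right)} = -3 + J$
$\sqrt{2164 + S{\left(C{\left(-6 \right)} \right)}} = \sqrt{2164 - 9} = \sqrt{2155}$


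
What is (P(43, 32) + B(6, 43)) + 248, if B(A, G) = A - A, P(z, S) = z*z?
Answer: 2097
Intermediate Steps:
P(z, S) = z**2
B(A, G) = 0
(P(43, 32) + B(6, 43)) + 248 = (43**2 + 0) + 248 = (1849 + 0) + 248 = 1849 + 248 = 2097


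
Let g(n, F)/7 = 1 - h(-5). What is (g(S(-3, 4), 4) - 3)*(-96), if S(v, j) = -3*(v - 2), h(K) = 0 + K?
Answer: -3744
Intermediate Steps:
h(K) = K
S(v, j) = 6 - 3*v (S(v, j) = -3*(-2 + v) = 6 - 3*v)
g(n, F) = 42 (g(n, F) = 7*(1 - 1*(-5)) = 7*(1 + 5) = 7*6 = 42)
(g(S(-3, 4), 4) - 3)*(-96) = (42 - 3)*(-96) = 39*(-96) = -3744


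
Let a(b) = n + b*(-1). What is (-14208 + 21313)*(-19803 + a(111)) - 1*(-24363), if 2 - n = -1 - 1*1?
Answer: -141436187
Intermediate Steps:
n = 4 (n = 2 - (-1 - 1*1) = 2 - (-1 - 1) = 2 - 1*(-2) = 2 + 2 = 4)
a(b) = 4 - b (a(b) = 4 + b*(-1) = 4 - b)
(-14208 + 21313)*(-19803 + a(111)) - 1*(-24363) = (-14208 + 21313)*(-19803 + (4 - 1*111)) - 1*(-24363) = 7105*(-19803 + (4 - 111)) + 24363 = 7105*(-19803 - 107) + 24363 = 7105*(-19910) + 24363 = -141460550 + 24363 = -141436187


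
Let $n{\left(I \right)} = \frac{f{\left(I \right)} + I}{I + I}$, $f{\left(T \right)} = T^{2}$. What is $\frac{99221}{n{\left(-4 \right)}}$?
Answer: $- \frac{198442}{3} \approx -66147.0$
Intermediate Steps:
$n{\left(I \right)} = \frac{I + I^{2}}{2 I}$ ($n{\left(I \right)} = \frac{I^{2} + I}{I + I} = \frac{I + I^{2}}{2 I}$)
$\frac{99221}{n{\left(-4 \right)}} = \frac{99221}{\frac{1}{2} + \frac{1}{2} \left(-4\right)} = \frac{99221}{\frac{1}{2} - 2} = \frac{99221}{- \frac{3}{2}} = 99221 \left(- \frac{2}{3}\right) = - \frac{198442}{3}$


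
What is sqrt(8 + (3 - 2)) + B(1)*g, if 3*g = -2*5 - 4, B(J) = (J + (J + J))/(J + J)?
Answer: -4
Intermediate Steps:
B(J) = 3/2 (B(J) = (J + 2*J)/((2*J)) = (3*J)*(1/(2*J)) = 3/2)
g = -14/3 (g = (-2*5 - 4)/3 = (-10 - 4)/3 = (1/3)*(-14) = -14/3 ≈ -4.6667)
sqrt(8 + (3 - 2)) + B(1)*g = sqrt(8 + (3 - 2)) + (3/2)*(-14/3) = sqrt(8 + 1) - 7 = sqrt(9) - 7 = 3 - 7 = -4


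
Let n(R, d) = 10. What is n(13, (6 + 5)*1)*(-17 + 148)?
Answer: 1310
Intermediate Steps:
n(13, (6 + 5)*1)*(-17 + 148) = 10*(-17 + 148) = 10*131 = 1310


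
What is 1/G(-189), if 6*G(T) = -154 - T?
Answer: 6/35 ≈ 0.17143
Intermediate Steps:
G(T) = -77/3 - T/6 (G(T) = (-154 - T)/6 = -77/3 - T/6)
1/G(-189) = 1/(-77/3 - ⅙*(-189)) = 1/(-77/3 + 63/2) = 1/(35/6) = 6/35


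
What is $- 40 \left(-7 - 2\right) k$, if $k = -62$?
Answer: $-22320$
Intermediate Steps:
$- 40 \left(-7 - 2\right) k = - 40 \left(-7 - 2\right) \left(-62\right) = \left(-40\right) \left(-9\right) \left(-62\right) = 360 \left(-62\right) = -22320$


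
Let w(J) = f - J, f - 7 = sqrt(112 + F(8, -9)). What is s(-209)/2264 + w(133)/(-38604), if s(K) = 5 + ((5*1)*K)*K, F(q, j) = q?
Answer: 351324371/3641644 - sqrt(30)/19302 ≈ 96.474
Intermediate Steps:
f = 7 + 2*sqrt(30) (f = 7 + sqrt(112 + 8) = 7 + sqrt(120) = 7 + 2*sqrt(30) ≈ 17.954)
s(K) = 5 + 5*K**2 (s(K) = 5 + (5*K)*K = 5 + 5*K**2)
w(J) = 7 - J + 2*sqrt(30) (w(J) = (7 + 2*sqrt(30)) - J = 7 - J + 2*sqrt(30))
s(-209)/2264 + w(133)/(-38604) = (5 + 5*(-209)**2)/2264 + (7 - 1*133 + 2*sqrt(30))/(-38604) = (5 + 5*43681)*(1/2264) + (7 - 133 + 2*sqrt(30))*(-1/38604) = (5 + 218405)*(1/2264) + (-126 + 2*sqrt(30))*(-1/38604) = 218410*(1/2264) + (21/6434 - sqrt(30)/19302) = 109205/1132 + (21/6434 - sqrt(30)/19302) = 351324371/3641644 - sqrt(30)/19302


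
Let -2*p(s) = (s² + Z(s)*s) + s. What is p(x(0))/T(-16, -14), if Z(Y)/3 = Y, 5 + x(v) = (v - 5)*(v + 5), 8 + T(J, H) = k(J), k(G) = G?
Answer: 595/8 ≈ 74.375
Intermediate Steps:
T(J, H) = -8 + J
x(v) = -5 + (-5 + v)*(5 + v) (x(v) = -5 + (v - 5)*(v + 5) = -5 + (-5 + v)*(5 + v))
Z(Y) = 3*Y
p(s) = -2*s² - s/2 (p(s) = -((s² + (3*s)*s) + s)/2 = -((s² + 3*s²) + s)/2 = -(4*s² + s)/2 = -(s + 4*s²)/2 = -2*s² - s/2)
p(x(0))/T(-16, -14) = (-(-30 + 0²)*(1 + 4*(-30 + 0²))/2)/(-8 - 16) = -(-30 + 0)*(1 + 4*(-30 + 0))/2/(-24) = -½*(-30)*(1 + 4*(-30))*(-1/24) = -½*(-30)*(1 - 120)*(-1/24) = -½*(-30)*(-119)*(-1/24) = -1785*(-1/24) = 595/8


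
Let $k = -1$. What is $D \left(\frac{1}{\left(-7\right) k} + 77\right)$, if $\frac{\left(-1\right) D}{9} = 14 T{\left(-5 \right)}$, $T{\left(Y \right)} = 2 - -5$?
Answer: $-68040$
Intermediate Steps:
$T{\left(Y \right)} = 7$ ($T{\left(Y \right)} = 2 + 5 = 7$)
$D = -882$ ($D = - 9 \cdot 14 \cdot 7 = \left(-9\right) 98 = -882$)
$D \left(\frac{1}{\left(-7\right) k} + 77\right) = - 882 \left(\frac{1}{\left(-7\right) \left(-1\right)} + 77\right) = - 882 \left(\frac{1}{7} + 77\right) = \left(-882\right) \frac{540}{7} = -68040$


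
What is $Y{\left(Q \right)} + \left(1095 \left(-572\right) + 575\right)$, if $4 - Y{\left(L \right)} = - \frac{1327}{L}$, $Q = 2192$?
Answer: $- \frac{1371666785}{2192} \approx -6.2576 \cdot 10^{5}$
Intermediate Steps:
$Y{\left(L \right)} = 4 + \frac{1327}{L}$ ($Y{\left(L \right)} = 4 - - \frac{1327}{L} = 4 + \frac{1327}{L}$)
$Y{\left(Q \right)} + \left(1095 \left(-572\right) + 575\right) = \left(4 + \frac{1327}{2192}\right) + \left(1095 \left(-572\right) + 575\right) = \left(4 + 1327 \cdot \frac{1}{2192}\right) + \left(-626340 + 575\right) = \left(4 + \frac{1327}{2192}\right) - 625765 = \frac{10095}{2192} - 625765 = - \frac{1371666785}{2192}$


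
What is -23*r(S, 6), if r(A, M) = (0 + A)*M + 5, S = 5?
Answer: -805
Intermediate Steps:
r(A, M) = 5 + A*M (r(A, M) = A*M + 5 = 5 + A*M)
-23*r(S, 6) = -23*(5 + 5*6) = -23*(5 + 30) = -23*35 = -805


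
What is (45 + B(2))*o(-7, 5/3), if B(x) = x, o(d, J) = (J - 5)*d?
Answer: 3290/3 ≈ 1096.7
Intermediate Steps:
o(d, J) = d*(-5 + J) (o(d, J) = (-5 + J)*d = d*(-5 + J))
(45 + B(2))*o(-7, 5/3) = (45 + 2)*(-7*(-5 + 5/3)) = 47*(-7*(-5 + 5*(1/3))) = 47*(-7*(-5 + 5/3)) = 47*(-7*(-10/3)) = 47*(70/3) = 3290/3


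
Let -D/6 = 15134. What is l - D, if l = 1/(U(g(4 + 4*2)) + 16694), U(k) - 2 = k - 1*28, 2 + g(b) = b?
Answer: 1514429113/16678 ≈ 90804.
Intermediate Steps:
D = -90804 (D = -6*15134 = -90804)
g(b) = -2 + b
U(k) = -26 + k (U(k) = 2 + (k - 1*28) = 2 + (k - 28) = 2 + (-28 + k) = -26 + k)
l = 1/16678 (l = 1/((-26 + (-2 + (4 + 4*2))) + 16694) = 1/((-26 + (-2 + (4 + 8))) + 16694) = 1/((-26 + (-2 + 12)) + 16694) = 1/((-26 + 10) + 16694) = 1/(-16 + 16694) = 1/16678 ≈ 5.9959e-5)
l - D = 1/16678 - 1*(-90804) = 1/16678 + 90804 = 1514429113/16678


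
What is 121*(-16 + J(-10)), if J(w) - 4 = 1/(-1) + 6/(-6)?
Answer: -1694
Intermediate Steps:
J(w) = 2 (J(w) = 4 + (1/(-1) + 6/(-6)) = 4 + (1*(-1) + 6*(-1/6)) = 4 + (-1 - 1) = 4 - 2 = 2)
121*(-16 + J(-10)) = 121*(-16 + 2) = 121*(-14) = -1694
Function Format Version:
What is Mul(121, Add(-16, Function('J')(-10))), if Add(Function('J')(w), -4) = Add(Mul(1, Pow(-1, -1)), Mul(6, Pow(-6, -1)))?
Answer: -1694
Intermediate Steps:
Function('J')(w) = 2 (Function('J')(w) = Add(4, Add(Mul(1, Pow(-1, -1)), Mul(6, Pow(-6, -1)))) = Add(4, Add(Mul(1, -1), Mul(6, Rational(-1, 6)))) = Add(4, Add(-1, -1)) = Add(4, -2) = 2)
Mul(121, Add(-16, Function('J')(-10))) = Mul(121, Add(-16, 2)) = Mul(121, -14) = -1694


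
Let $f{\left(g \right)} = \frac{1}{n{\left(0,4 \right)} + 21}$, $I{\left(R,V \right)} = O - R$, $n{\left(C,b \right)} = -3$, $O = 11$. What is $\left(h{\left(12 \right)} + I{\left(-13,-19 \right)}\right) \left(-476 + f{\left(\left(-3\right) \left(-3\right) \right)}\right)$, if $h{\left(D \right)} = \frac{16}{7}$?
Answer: $- \frac{788164}{63} \approx -12511.0$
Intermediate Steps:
$h{\left(D \right)} = \frac{16}{7}$ ($h{\left(D \right)} = 16 \cdot \frac{1}{7} = \frac{16}{7}$)
$I{\left(R,V \right)} = 11 - R$
$f{\left(g \right)} = \frac{1}{18}$ ($f{\left(g \right)} = \frac{1}{-3 + 21} = \frac{1}{18}$)
$\left(h{\left(12 \right)} + I{\left(-13,-19 \right)}\right) \left(-476 + f{\left(\left(-3\right) \left(-3\right) \right)}\right) = \left(\frac{16}{7} + \left(11 - -13\right)\right) \left(-476 + \frac{1}{18}\right) = \left(\frac{16}{7} + \left(11 + 13\right)\right) \left(- \frac{8567}{18}\right) = \left(\frac{16}{7} + 24\right) \left(- \frac{8567}{18}\right) = \frac{184}{7} \left(- \frac{8567}{18}\right) = - \frac{788164}{63}$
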